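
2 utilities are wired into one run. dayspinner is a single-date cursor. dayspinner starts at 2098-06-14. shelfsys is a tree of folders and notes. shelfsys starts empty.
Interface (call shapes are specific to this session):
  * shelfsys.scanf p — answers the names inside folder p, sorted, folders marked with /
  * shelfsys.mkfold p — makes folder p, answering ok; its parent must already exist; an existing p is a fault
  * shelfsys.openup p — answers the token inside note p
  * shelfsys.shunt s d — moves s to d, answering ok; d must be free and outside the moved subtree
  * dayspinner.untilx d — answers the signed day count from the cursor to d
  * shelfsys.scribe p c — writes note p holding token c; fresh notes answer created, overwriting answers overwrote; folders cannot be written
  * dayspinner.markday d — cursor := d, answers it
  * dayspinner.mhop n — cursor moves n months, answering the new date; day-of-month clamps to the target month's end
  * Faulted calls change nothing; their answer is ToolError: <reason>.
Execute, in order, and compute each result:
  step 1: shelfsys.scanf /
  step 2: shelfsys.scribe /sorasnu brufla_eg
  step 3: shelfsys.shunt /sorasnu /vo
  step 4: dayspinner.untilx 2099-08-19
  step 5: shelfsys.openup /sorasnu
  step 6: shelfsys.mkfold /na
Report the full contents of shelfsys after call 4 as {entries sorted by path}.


Step: scanf[p→/]
Result: []
Step: scribe[p→/sorasnu; c→brufla_eg]
Result: created
Step: shunt[s→/sorasnu; d→/vo]
Result: ok
Step: untilx[d→2099-08-19]
Result: 431
Step: openup[p→/sorasnu]
Result: ToolError: not found
Step: mkfold[p→/na]
Result: ok

Answer: {vo=brufla_eg}


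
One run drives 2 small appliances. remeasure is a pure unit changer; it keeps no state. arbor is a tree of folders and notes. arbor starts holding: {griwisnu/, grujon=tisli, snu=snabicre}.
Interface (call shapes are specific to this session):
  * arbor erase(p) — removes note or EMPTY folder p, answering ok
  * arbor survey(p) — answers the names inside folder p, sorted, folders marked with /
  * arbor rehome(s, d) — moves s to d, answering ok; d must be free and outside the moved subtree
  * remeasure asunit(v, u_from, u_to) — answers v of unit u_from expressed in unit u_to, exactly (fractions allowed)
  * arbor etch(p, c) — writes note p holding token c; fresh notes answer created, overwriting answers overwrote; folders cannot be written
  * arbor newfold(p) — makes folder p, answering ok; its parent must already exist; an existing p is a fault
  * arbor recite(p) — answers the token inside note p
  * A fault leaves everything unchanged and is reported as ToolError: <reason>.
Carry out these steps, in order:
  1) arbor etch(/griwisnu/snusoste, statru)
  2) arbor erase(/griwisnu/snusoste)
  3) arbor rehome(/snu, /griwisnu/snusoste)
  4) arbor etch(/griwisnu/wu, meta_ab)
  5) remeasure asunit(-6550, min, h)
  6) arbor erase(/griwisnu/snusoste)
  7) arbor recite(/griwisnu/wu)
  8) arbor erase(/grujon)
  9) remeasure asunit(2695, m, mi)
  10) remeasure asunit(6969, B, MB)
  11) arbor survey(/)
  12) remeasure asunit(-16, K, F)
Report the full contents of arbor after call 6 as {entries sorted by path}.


Answer: {griwisnu/, griwisnu/wu=meta_ab, grujon=tisli}

Derivation:
Do: arbor etch[p: /griwisnu/snusoste; c: statru]
See: created
Do: arbor erase[p: /griwisnu/snusoste]
See: ok
Do: arbor rehome[s: /snu; d: /griwisnu/snusoste]
See: ok
Do: arbor etch[p: /griwisnu/wu; c: meta_ab]
See: created
Do: remeasure asunit[v: -6550; u_from: min; u_to: h]
See: -655/6
Do: arbor erase[p: /griwisnu/snusoste]
See: ok
Do: arbor recite[p: /griwisnu/wu]
See: meta_ab
Do: arbor erase[p: /grujon]
See: ok
Do: remeasure asunit[v: 2695; u_from: m; u_to: mi]
See: 30625/18288
Do: remeasure asunit[v: 6969; u_from: B; u_to: MB]
See: 6969/1000000
Do: arbor survey[p: /]
See: [griwisnu/]
Do: remeasure asunit[v: -16; u_from: K; u_to: F]
See: -48847/100


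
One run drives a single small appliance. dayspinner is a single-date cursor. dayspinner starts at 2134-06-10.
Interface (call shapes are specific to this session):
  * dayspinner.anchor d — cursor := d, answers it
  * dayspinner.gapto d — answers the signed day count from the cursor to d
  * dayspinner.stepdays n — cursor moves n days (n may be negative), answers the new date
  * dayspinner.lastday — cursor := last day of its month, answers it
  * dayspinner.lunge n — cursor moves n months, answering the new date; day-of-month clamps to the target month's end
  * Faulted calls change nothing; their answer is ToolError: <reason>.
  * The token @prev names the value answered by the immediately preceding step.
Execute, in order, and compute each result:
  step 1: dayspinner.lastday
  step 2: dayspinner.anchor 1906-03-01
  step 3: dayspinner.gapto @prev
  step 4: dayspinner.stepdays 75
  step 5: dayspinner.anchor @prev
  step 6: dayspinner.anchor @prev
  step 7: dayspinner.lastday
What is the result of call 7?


Answer: 1906-05-31

Derivation:
~$ dayspinner.lastday
[out] 2134-06-30
~$ dayspinner.anchor d→1906-03-01
[out] 1906-03-01
~$ dayspinner.gapto d→@prev
[out] 0
~$ dayspinner.stepdays n→75
[out] 1906-05-15
~$ dayspinner.anchor d→@prev
[out] 1906-05-15
~$ dayspinner.anchor d→@prev
[out] 1906-05-15
~$ dayspinner.lastday
[out] 1906-05-31


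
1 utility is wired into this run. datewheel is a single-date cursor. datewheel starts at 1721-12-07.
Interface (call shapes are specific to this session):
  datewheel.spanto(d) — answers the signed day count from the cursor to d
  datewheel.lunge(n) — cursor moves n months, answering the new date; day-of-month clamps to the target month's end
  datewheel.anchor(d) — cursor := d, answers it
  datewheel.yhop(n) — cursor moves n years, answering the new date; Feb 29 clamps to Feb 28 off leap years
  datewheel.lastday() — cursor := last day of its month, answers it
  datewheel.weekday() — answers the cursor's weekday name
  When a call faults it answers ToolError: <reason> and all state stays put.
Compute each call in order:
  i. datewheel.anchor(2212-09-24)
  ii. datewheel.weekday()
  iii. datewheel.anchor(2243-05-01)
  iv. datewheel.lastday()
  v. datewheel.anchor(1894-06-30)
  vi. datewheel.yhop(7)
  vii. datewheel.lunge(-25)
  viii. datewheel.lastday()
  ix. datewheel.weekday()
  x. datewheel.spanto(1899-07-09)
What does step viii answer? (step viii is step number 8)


Answer: 1899-05-31

Derivation:
~$ datewheel.anchor d=2212-09-24
[out] 2212-09-24
~$ datewheel.weekday
[out] Thursday
~$ datewheel.anchor d=2243-05-01
[out] 2243-05-01
~$ datewheel.lastday
[out] 2243-05-31
~$ datewheel.anchor d=1894-06-30
[out] 1894-06-30
~$ datewheel.yhop n=7
[out] 1901-06-30
~$ datewheel.lunge n=-25
[out] 1899-05-30
~$ datewheel.lastday
[out] 1899-05-31
~$ datewheel.weekday
[out] Wednesday
~$ datewheel.spanto d=1899-07-09
[out] 39


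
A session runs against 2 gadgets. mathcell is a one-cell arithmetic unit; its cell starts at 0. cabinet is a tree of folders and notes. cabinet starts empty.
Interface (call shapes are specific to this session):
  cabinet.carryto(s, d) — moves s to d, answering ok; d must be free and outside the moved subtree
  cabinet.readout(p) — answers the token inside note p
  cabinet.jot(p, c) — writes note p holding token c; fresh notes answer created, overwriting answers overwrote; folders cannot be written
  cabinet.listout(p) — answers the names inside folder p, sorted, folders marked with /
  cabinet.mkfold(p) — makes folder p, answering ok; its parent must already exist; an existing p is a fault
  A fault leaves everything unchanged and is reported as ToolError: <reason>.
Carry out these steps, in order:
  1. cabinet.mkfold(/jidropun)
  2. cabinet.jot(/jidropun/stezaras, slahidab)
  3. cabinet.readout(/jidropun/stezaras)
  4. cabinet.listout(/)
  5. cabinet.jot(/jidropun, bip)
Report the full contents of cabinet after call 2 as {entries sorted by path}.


Now I run cabinet.mkfold(p='/jidropun'), → ok.
Then cabinet.jot(p='/jidropun/stezaras', c='slahidab'), and get created.
Now I run cabinet.readout(p='/jidropun/stezaras'), yielding slahidab.
I use cabinet.listout(p='/'), and get [jidropun/].
Then cabinet.jot(p='/jidropun', c='bip'), → ToolError: is a directory.

Answer: {jidropun/, jidropun/stezaras=slahidab}


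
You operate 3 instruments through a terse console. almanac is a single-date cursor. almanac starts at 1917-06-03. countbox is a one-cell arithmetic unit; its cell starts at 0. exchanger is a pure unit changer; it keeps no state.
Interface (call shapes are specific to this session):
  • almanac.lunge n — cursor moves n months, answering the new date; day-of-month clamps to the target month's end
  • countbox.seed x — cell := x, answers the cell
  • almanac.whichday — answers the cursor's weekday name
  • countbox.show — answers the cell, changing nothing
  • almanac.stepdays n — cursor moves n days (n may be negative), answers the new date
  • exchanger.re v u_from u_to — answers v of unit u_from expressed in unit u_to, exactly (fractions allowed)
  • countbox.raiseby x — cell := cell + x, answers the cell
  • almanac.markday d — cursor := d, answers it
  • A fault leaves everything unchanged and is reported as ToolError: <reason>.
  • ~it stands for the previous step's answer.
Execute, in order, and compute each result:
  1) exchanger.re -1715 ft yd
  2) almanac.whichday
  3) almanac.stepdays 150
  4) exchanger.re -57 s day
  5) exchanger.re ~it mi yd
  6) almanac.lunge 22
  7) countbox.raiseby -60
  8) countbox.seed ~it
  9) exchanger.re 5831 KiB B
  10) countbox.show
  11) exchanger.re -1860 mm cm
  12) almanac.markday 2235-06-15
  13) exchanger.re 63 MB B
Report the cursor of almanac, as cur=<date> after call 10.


Next I call exchanger.re(v→-1715, u_from→ft, u_to→yd), — result: -1715/3.
Using almanac.whichday, yielding Sunday.
I invoke almanac.stepdays(n→150), giving 1917-10-31.
I try exchanger.re(v→-57, u_from→s, u_to→day), and observe -19/28800.
Next I call exchanger.re(v→~it, u_from→mi, u_to→yd), — result: -209/180.
Now I run almanac.lunge(n→22), → 1919-08-31.
I call countbox.raiseby(x→-60), which returns -60.
I call countbox.seed(x→~it), → -60.
I call exchanger.re(v→5831, u_from→KiB, u_to→B), and observe 5970944.
Calling countbox.show, giving -60.
I use exchanger.re(v→-1860, u_from→mm, u_to→cm), and see -186.
Now I run almanac.markday(d→2235-06-15), giving 2235-06-15.
I invoke exchanger.re(v→63, u_from→MB, u_to→B), and see 63000000.

Answer: cur=1919-08-31


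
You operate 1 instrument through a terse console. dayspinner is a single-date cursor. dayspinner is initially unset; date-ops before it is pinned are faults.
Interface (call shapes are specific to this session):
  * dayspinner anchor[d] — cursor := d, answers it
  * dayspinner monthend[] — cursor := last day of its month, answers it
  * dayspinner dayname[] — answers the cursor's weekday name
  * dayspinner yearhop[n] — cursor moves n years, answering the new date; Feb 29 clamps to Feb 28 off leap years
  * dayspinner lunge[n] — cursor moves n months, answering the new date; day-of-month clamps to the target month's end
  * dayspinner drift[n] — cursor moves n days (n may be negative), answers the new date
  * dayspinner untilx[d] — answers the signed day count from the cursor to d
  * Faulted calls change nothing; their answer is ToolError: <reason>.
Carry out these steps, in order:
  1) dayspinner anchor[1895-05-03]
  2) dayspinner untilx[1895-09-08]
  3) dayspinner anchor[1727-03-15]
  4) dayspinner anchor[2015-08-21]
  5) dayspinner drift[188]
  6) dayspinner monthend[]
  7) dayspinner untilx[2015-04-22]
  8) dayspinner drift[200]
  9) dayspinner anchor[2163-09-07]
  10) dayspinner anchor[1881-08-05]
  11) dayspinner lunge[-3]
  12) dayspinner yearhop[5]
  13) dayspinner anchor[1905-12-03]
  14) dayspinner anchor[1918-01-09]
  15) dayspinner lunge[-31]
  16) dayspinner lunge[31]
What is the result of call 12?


! 1. dayspinner anchor(d='1895-05-03') => 1895-05-03
! 2. dayspinner untilx(d='1895-09-08') => 128
! 3. dayspinner anchor(d='1727-03-15') => 1727-03-15
! 4. dayspinner anchor(d='2015-08-21') => 2015-08-21
! 5. dayspinner drift(n='188') => 2016-02-25
! 6. dayspinner monthend() => 2016-02-29
! 7. dayspinner untilx(d='2015-04-22') => -313
! 8. dayspinner drift(n='200') => 2016-09-16
! 9. dayspinner anchor(d='2163-09-07') => 2163-09-07
! 10. dayspinner anchor(d='1881-08-05') => 1881-08-05
! 11. dayspinner lunge(n='-3') => 1881-05-05
! 12. dayspinner yearhop(n='5') => 1886-05-05
! 13. dayspinner anchor(d='1905-12-03') => 1905-12-03
! 14. dayspinner anchor(d='1918-01-09') => 1918-01-09
! 15. dayspinner lunge(n='-31') => 1915-06-09
! 16. dayspinner lunge(n='31') => 1918-01-09

Answer: 1886-05-05


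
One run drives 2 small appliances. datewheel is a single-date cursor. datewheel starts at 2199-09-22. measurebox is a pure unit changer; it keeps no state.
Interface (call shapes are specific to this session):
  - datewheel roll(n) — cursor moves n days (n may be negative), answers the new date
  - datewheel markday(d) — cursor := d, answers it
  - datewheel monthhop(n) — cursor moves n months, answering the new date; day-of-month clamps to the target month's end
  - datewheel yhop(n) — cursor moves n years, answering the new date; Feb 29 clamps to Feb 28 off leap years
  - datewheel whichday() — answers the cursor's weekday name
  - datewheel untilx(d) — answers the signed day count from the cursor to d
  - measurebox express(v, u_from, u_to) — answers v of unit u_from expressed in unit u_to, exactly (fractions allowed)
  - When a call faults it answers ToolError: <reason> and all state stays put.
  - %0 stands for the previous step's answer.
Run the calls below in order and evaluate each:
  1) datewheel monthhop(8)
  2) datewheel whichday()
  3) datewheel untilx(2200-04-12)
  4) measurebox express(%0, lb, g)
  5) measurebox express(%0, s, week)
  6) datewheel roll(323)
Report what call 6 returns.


Answer: 2201-04-10

Derivation:
CALL datewheel monthhop[n: 8]
RET  2200-05-22
CALL datewheel whichday[]
RET  Thursday
CALL datewheel untilx[d: 2200-04-12]
RET  -40
CALL measurebox express[v: %0; u_from: lb; u_to: g]
RET  -45359237/2500
CALL measurebox express[v: %0; u_from: s; u_to: week]
RET  -6479891/216000000
CALL datewheel roll[n: 323]
RET  2201-04-10


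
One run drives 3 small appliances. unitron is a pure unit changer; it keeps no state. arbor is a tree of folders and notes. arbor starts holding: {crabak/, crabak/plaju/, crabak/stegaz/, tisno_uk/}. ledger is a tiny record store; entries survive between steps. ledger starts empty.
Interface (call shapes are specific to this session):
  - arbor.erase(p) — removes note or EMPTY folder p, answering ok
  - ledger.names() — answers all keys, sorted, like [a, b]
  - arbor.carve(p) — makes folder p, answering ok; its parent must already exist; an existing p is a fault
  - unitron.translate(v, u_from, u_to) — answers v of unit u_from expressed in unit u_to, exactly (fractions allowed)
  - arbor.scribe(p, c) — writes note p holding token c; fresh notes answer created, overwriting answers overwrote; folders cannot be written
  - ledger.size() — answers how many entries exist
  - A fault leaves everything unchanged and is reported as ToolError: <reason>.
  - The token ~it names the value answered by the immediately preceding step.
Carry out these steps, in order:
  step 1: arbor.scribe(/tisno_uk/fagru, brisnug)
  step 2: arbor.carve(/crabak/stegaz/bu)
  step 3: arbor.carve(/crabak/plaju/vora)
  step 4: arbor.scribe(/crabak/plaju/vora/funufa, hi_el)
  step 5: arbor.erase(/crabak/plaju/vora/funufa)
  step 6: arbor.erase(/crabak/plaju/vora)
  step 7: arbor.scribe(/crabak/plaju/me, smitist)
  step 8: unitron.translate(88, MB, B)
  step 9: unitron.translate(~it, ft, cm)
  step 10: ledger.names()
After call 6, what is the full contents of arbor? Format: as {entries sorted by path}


Act: arbor.scribe[p→/tisno_uk/fagru; c→brisnug]
Obs: created
Act: arbor.carve[p→/crabak/stegaz/bu]
Obs: ok
Act: arbor.carve[p→/crabak/plaju/vora]
Obs: ok
Act: arbor.scribe[p→/crabak/plaju/vora/funufa; c→hi_el]
Obs: created
Act: arbor.erase[p→/crabak/plaju/vora/funufa]
Obs: ok
Act: arbor.erase[p→/crabak/plaju/vora]
Obs: ok
Act: arbor.scribe[p→/crabak/plaju/me; c→smitist]
Obs: created
Act: unitron.translate[v→88; u_from→MB; u_to→B]
Obs: 88000000
Act: unitron.translate[v→~it; u_from→ft; u_to→cm]
Obs: 2682240000
Act: ledger.names[]
Obs: []

Answer: {crabak/, crabak/plaju/, crabak/stegaz/, crabak/stegaz/bu/, tisno_uk/, tisno_uk/fagru=brisnug}


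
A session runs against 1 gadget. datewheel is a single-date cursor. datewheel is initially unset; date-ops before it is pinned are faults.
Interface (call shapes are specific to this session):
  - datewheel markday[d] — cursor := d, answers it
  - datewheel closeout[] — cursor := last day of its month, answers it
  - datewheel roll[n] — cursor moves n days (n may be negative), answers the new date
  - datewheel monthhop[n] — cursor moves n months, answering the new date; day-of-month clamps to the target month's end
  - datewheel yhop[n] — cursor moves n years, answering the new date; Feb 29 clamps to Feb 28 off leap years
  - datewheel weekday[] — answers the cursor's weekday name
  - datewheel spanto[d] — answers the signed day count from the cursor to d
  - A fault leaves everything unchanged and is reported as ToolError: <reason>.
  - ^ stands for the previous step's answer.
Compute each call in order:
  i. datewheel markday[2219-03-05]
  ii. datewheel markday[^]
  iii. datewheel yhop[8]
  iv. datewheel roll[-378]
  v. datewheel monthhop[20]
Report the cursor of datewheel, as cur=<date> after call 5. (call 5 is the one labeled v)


~$ datewheel markday d→2219-03-05
[out] 2219-03-05
~$ datewheel markday d→^
[out] 2219-03-05
~$ datewheel yhop n→8
[out] 2227-03-05
~$ datewheel roll n→-378
[out] 2226-02-20
~$ datewheel monthhop n→20
[out] 2227-10-20

Answer: cur=2227-10-20


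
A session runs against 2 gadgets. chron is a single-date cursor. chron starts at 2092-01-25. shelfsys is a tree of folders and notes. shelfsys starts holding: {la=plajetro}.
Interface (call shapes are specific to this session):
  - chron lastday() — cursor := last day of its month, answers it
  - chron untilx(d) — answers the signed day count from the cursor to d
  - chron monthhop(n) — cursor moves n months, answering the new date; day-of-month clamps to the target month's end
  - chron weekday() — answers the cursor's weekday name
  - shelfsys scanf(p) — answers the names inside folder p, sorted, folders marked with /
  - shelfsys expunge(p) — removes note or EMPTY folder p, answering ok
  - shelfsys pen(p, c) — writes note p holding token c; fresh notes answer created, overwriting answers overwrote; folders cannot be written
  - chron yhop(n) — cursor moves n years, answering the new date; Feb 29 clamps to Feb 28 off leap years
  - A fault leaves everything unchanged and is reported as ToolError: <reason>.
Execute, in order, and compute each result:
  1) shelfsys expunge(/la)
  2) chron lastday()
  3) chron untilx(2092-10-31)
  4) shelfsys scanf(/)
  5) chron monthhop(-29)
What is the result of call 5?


! shelfsys expunge(p='/la') -> ok
! chron lastday() -> 2092-01-31
! chron untilx(d='2092-10-31') -> 274
! shelfsys scanf(p='/') -> []
! chron monthhop(n='-29') -> 2089-08-31

Answer: 2089-08-31


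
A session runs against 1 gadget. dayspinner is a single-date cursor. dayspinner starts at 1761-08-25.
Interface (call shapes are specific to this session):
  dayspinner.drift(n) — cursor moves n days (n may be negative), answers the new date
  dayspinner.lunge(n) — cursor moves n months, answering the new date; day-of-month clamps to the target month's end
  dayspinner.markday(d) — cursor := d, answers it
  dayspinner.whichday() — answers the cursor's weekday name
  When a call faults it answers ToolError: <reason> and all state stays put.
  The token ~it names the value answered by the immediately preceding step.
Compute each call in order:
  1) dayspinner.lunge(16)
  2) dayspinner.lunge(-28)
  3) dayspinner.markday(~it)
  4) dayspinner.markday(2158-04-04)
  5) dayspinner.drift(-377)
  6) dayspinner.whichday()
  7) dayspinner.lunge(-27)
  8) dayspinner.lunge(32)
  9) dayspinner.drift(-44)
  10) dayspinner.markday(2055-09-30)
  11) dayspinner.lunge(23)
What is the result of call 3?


·→ dayspinner.lunge(n=16)
·← 1762-12-25
·→ dayspinner.lunge(n=-28)
·← 1760-08-25
·→ dayspinner.markday(d=~it)
·← 1760-08-25
·→ dayspinner.markday(d=2158-04-04)
·← 2158-04-04
·→ dayspinner.drift(n=-377)
·← 2157-03-23
·→ dayspinner.whichday()
·← Wednesday
·→ dayspinner.lunge(n=-27)
·← 2154-12-23
·→ dayspinner.lunge(n=32)
·← 2157-08-23
·→ dayspinner.drift(n=-44)
·← 2157-07-10
·→ dayspinner.markday(d=2055-09-30)
·← 2055-09-30
·→ dayspinner.lunge(n=23)
·← 2057-08-30

Answer: 1760-08-25


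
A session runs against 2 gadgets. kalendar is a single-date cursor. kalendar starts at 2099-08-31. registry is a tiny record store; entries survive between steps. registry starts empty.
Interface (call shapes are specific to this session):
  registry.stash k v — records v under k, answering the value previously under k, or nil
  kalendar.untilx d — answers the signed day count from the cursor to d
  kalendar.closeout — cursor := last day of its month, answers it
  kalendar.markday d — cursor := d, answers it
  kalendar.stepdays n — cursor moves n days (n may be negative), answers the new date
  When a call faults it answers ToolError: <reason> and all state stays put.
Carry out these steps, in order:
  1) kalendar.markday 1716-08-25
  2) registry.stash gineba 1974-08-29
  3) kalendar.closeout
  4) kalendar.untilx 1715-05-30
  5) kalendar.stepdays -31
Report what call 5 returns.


Answer: 1716-07-31

Derivation:
~$ markday 1716-08-25
  1716-08-25
~$ stash gineba 1974-08-29
  nil
~$ closeout
  1716-08-31
~$ untilx 1715-05-30
  -459
~$ stepdays -31
  1716-07-31


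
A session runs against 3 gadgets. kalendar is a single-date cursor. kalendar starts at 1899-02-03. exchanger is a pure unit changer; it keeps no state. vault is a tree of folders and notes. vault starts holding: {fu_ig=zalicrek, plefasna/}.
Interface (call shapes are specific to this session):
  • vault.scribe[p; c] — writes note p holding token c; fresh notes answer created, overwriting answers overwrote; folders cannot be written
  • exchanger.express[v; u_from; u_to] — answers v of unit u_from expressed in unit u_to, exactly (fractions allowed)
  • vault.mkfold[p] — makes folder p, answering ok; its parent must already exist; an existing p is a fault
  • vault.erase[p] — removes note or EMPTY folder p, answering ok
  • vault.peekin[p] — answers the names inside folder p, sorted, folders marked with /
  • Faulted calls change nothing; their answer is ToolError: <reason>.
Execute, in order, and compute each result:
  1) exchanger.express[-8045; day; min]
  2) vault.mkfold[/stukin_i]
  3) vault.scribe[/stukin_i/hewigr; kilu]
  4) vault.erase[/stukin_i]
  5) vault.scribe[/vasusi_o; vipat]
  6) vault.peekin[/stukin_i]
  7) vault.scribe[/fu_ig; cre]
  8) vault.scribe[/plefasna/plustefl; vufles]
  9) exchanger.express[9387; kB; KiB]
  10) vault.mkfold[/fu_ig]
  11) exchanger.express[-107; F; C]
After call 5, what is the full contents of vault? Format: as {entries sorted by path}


Answer: {fu_ig=zalicrek, plefasna/, stukin_i/, stukin_i/hewigr=kilu, vasusi_o=vipat}

Derivation:
I run exchanger.express passing v=-8045, u_from=day, u_to=min, → -11584800.
Then vault.mkfold passing p=/stukin_i, and get ok.
I try vault.scribe passing p=/stukin_i/hewigr, c=kilu, and see created.
I invoke vault.erase passing p=/stukin_i, which returns ToolError: not empty.
Now I run vault.scribe passing p=/vasusi_o, c=vipat, — result: created.
I invoke vault.peekin passing p=/stukin_i, yielding [hewigr].
I call vault.scribe passing p=/fu_ig, c=cre, — result: overwrote.
Then vault.scribe passing p=/plefasna/plustefl, c=vufles, — result: created.
Next I call exchanger.express passing v=9387, u_from=kB, u_to=KiB: 1173375/128.
I run vault.mkfold passing p=/fu_ig, → ToolError: exists.
Then exchanger.express passing v=-107, u_from=F, u_to=C, and get -695/9.


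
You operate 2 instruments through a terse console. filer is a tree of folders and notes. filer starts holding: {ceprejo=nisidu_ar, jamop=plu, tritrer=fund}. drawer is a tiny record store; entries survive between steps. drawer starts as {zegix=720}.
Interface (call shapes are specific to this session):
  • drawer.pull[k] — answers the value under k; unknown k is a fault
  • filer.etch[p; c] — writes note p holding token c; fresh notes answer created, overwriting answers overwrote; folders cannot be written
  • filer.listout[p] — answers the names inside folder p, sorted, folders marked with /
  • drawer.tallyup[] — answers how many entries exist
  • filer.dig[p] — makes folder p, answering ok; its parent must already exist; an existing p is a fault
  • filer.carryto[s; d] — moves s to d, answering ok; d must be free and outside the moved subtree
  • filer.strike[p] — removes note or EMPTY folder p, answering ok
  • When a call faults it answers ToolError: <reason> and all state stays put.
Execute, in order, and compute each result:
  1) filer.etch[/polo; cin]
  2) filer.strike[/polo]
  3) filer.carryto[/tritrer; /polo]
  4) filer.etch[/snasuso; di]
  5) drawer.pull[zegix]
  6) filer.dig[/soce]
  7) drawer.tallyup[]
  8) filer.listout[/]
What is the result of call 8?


Answer: [ceprejo, jamop, polo, snasuso, soce/]

Derivation:
% 1. filer.etch(/polo, cin) -> created
% 2. filer.strike(/polo) -> ok
% 3. filer.carryto(/tritrer, /polo) -> ok
% 4. filer.etch(/snasuso, di) -> created
% 5. drawer.pull(zegix) -> 720
% 6. filer.dig(/soce) -> ok
% 7. drawer.tallyup() -> 1
% 8. filer.listout(/) -> [ceprejo, jamop, polo, snasuso, soce/]


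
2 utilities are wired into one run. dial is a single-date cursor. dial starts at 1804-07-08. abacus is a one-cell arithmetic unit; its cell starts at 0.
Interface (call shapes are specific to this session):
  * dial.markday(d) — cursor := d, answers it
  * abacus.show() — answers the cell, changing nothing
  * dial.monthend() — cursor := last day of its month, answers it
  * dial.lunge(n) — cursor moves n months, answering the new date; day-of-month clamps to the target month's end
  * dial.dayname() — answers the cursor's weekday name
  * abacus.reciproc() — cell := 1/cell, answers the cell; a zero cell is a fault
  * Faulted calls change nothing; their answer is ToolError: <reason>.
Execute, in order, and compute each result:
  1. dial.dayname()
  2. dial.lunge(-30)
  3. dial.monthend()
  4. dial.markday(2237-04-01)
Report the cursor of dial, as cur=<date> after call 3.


Then dayname(): Sunday.
Next I call lunge using n: -30, and see 1802-01-08.
Calling monthend(), and observe 1802-01-31.
I try markday using d: 2237-04-01, which returns 2237-04-01.

Answer: cur=1802-01-31


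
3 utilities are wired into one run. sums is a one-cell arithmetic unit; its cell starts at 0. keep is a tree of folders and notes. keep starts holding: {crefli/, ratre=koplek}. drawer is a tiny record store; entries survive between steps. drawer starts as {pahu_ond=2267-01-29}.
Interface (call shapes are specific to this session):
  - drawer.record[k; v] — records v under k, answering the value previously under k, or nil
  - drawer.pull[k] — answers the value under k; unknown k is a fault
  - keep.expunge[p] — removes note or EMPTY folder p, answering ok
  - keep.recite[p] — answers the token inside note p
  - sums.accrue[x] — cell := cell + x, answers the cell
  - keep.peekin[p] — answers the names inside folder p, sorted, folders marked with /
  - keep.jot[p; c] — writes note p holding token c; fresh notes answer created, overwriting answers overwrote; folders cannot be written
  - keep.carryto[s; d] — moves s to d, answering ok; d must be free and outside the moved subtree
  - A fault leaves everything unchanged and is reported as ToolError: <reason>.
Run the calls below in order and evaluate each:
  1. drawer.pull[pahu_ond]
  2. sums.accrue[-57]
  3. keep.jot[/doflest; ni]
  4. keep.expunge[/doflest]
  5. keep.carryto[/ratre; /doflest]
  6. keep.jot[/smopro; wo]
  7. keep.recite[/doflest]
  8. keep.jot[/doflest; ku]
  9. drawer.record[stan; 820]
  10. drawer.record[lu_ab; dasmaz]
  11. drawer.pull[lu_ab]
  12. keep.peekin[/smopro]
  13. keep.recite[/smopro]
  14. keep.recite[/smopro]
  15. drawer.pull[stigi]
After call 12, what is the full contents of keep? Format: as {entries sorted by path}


Answer: {crefli/, doflest=ku, smopro=wo}

Derivation:
Do: drawer.pull[k=pahu_ond]
See: 2267-01-29
Do: sums.accrue[x=-57]
See: -57
Do: keep.jot[p=/doflest; c=ni]
See: created
Do: keep.expunge[p=/doflest]
See: ok
Do: keep.carryto[s=/ratre; d=/doflest]
See: ok
Do: keep.jot[p=/smopro; c=wo]
See: created
Do: keep.recite[p=/doflest]
See: koplek
Do: keep.jot[p=/doflest; c=ku]
See: overwrote
Do: drawer.record[k=stan; v=820]
See: nil
Do: drawer.record[k=lu_ab; v=dasmaz]
See: nil
Do: drawer.pull[k=lu_ab]
See: dasmaz
Do: keep.peekin[p=/smopro]
See: ToolError: not a directory
Do: keep.recite[p=/smopro]
See: wo
Do: keep.recite[p=/smopro]
See: wo
Do: drawer.pull[k=stigi]
See: ToolError: no such key stigi


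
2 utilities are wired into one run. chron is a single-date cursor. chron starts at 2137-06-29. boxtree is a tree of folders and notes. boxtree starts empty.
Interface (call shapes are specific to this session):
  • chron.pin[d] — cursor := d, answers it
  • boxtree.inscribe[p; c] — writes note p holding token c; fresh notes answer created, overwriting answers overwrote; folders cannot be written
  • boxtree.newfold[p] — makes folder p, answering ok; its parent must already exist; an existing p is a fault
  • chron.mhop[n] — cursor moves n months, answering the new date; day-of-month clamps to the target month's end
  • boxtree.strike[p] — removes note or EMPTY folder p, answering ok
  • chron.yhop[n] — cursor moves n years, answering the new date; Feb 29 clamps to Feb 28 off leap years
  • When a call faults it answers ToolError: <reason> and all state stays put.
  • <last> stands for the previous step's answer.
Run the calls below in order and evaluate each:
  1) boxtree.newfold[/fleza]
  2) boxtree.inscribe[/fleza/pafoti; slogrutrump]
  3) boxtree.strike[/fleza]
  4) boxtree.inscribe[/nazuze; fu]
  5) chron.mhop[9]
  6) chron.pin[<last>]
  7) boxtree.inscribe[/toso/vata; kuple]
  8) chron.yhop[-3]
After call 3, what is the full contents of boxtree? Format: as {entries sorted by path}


>> boxtree.newfold(p=/fleza)
<< ok
>> boxtree.inscribe(p=/fleza/pafoti, c=slogrutrump)
<< created
>> boxtree.strike(p=/fleza)
<< ToolError: not empty
>> boxtree.inscribe(p=/nazuze, c=fu)
<< created
>> chron.mhop(n=9)
<< 2138-03-29
>> chron.pin(d=<last>)
<< 2138-03-29
>> boxtree.inscribe(p=/toso/vata, c=kuple)
<< ToolError: no parent
>> chron.yhop(n=-3)
<< 2135-03-29

Answer: {fleza/, fleza/pafoti=slogrutrump}


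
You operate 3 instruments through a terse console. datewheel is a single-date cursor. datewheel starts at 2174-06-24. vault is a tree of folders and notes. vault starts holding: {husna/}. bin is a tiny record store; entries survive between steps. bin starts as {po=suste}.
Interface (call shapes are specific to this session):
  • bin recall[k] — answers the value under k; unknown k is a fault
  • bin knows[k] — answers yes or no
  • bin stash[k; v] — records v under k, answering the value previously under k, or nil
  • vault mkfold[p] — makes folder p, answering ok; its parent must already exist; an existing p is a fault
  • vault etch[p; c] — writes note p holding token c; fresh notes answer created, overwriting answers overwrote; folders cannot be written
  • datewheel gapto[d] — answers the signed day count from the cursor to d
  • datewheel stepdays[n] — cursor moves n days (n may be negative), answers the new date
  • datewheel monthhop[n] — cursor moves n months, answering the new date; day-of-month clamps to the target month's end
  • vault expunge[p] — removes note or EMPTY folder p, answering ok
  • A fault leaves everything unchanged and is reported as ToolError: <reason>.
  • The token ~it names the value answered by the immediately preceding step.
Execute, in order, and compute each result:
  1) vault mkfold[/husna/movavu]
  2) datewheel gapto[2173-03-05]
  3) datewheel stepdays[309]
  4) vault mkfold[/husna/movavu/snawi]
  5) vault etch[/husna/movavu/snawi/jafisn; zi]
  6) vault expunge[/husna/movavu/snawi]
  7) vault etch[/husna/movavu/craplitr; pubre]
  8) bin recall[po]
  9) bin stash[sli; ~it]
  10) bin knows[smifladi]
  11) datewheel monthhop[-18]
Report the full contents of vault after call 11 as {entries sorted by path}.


Answer: {husna/, husna/movavu/, husna/movavu/craplitr=pubre, husna/movavu/snawi/, husna/movavu/snawi/jafisn=zi}

Derivation:
Then vault mkfold(/husna/movavu), giving ok.
I try datewheel gapto(2173-03-05), → -476.
I use datewheel stepdays(309), giving 2175-04-29.
I use vault mkfold(/husna/movavu/snawi), yielding ok.
Then vault etch(/husna/movavu/snawi/jafisn, zi), yielding created.
I call vault expunge(/husna/movavu/snawi), → ToolError: not empty.
Invoking vault etch(/husna/movavu/craplitr, pubre), which returns created.
Using bin recall(po), → suste.
Calling bin stash(sli, ~it): nil.
Invoking bin knows(smifladi), which returns no.
Using datewheel monthhop(-18), → 2173-10-29.


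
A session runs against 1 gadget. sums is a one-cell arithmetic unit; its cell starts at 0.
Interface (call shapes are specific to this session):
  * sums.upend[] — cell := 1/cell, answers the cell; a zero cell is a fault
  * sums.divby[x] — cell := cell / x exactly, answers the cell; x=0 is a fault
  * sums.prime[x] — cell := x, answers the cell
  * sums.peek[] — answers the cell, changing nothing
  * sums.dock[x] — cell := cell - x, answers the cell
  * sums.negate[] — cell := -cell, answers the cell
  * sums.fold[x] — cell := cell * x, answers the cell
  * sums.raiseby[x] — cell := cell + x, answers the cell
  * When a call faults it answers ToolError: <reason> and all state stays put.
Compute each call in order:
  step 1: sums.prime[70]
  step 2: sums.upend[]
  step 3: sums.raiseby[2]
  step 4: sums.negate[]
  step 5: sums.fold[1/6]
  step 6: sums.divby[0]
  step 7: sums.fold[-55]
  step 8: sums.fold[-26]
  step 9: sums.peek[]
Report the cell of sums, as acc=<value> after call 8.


>> sums.prime(70)
<< 70
>> sums.upend()
<< 1/70
>> sums.raiseby(2)
<< 141/70
>> sums.negate()
<< -141/70
>> sums.fold(1/6)
<< -47/140
>> sums.divby(0)
<< ToolError: division by zero
>> sums.fold(-55)
<< 517/28
>> sums.fold(-26)
<< -6721/14
>> sums.peek()
<< -6721/14

Answer: acc=-6721/14


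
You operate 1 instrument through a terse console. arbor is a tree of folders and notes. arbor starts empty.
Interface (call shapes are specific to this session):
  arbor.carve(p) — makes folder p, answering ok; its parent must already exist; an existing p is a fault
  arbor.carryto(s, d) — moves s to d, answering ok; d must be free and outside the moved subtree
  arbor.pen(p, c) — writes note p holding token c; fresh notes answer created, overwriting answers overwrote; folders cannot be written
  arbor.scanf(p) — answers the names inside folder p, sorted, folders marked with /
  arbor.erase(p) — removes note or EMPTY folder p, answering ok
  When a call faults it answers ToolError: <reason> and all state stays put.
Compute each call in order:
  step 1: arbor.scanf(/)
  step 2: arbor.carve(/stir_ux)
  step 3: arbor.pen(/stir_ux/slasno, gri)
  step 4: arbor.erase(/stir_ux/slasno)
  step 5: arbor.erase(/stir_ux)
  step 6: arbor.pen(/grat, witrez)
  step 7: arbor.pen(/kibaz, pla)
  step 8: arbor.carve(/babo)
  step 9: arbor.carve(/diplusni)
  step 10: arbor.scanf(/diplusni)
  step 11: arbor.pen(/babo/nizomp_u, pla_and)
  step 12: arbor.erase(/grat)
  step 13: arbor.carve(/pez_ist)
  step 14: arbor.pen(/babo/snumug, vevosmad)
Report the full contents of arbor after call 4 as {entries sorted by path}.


-> arbor.scanf(p='/')
<- []
-> arbor.carve(p='/stir_ux')
<- ok
-> arbor.pen(p='/stir_ux/slasno', c='gri')
<- created
-> arbor.erase(p='/stir_ux/slasno')
<- ok
-> arbor.erase(p='/stir_ux')
<- ok
-> arbor.pen(p='/grat', c='witrez')
<- created
-> arbor.pen(p='/kibaz', c='pla')
<- created
-> arbor.carve(p='/babo')
<- ok
-> arbor.carve(p='/diplusni')
<- ok
-> arbor.scanf(p='/diplusni')
<- []
-> arbor.pen(p='/babo/nizomp_u', c='pla_and')
<- created
-> arbor.erase(p='/grat')
<- ok
-> arbor.carve(p='/pez_ist')
<- ok
-> arbor.pen(p='/babo/snumug', c='vevosmad')
<- created

Answer: {stir_ux/}


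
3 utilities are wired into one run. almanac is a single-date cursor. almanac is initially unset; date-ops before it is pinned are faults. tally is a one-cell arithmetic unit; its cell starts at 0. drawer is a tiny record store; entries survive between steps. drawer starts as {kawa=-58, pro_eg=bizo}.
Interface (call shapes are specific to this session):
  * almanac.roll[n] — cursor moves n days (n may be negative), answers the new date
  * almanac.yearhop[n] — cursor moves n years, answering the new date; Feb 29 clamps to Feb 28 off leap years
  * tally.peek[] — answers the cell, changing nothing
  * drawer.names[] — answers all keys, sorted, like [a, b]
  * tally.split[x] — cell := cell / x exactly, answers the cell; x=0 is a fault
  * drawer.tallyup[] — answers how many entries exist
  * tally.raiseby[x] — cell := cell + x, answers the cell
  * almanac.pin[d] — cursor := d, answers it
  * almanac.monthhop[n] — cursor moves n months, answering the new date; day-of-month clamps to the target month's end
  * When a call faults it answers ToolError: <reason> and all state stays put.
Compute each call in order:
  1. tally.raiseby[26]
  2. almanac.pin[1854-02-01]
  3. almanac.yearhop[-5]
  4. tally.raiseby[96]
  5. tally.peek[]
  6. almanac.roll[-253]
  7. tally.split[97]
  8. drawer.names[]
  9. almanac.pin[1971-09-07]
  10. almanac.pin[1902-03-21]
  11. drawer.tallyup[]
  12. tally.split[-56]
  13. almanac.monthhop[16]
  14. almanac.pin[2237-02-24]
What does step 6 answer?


Answer: 1848-05-24

Derivation:
-> raiseby(x: 26)
<- 26
-> pin(d: 1854-02-01)
<- 1854-02-01
-> yearhop(n: -5)
<- 1849-02-01
-> raiseby(x: 96)
<- 122
-> peek()
<- 122
-> roll(n: -253)
<- 1848-05-24
-> split(x: 97)
<- 122/97
-> names()
<- [kawa, pro_eg]
-> pin(d: 1971-09-07)
<- 1971-09-07
-> pin(d: 1902-03-21)
<- 1902-03-21
-> tallyup()
<- 2
-> split(x: -56)
<- -61/2716
-> monthhop(n: 16)
<- 1903-07-21
-> pin(d: 2237-02-24)
<- 2237-02-24


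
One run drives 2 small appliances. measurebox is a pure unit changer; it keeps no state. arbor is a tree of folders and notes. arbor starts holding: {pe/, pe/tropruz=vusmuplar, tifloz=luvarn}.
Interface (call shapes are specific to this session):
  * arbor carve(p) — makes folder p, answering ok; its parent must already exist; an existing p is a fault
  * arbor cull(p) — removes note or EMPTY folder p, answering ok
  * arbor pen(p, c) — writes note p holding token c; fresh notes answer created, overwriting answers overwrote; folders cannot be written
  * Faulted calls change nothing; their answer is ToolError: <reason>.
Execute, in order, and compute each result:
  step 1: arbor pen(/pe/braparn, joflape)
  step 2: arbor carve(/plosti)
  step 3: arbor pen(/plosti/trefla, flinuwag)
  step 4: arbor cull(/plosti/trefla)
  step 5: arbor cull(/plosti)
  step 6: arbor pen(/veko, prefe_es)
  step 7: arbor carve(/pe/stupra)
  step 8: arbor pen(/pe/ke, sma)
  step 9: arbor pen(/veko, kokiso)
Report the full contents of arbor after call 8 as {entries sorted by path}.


Answer: {pe/, pe/braparn=joflape, pe/ke=sma, pe/stupra/, pe/tropruz=vusmuplar, tifloz=luvarn, veko=prefe_es}

Derivation:
>> arbor pen(p=/pe/braparn, c=joflape)
<< created
>> arbor carve(p=/plosti)
<< ok
>> arbor pen(p=/plosti/trefla, c=flinuwag)
<< created
>> arbor cull(p=/plosti/trefla)
<< ok
>> arbor cull(p=/plosti)
<< ok
>> arbor pen(p=/veko, c=prefe_es)
<< created
>> arbor carve(p=/pe/stupra)
<< ok
>> arbor pen(p=/pe/ke, c=sma)
<< created
>> arbor pen(p=/veko, c=kokiso)
<< overwrote
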